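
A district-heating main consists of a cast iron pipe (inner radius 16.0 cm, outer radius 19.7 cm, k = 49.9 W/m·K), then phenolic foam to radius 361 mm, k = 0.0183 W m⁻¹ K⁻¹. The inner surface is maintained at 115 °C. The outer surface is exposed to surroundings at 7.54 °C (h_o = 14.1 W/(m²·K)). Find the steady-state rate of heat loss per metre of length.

Resistance network (inner→outer):
  R'_cast iron = ln(0.197/0.160)/(2πk) = 0.2080/(2π·49.9) = 6.635×10^-4 m·K/W
  R'_phenolic foam = ln(0.361/0.197)/(2πk) = 0.6057/(2π·0.0183) = 5.268 m·K/W
  R'_conv,out = 1/(2πr h) = 1/(2π·0.361·14.1) = 0.03127 m·K/W
ΣR = 6.635×10^-4 + 5.268 + 0.03127 = 5.300 m·K/W
Q' = ΔT/ΣR = (115 °C − 7.54 °C)/5.300 = 20.3 W/m

Q' = 20.3 W/m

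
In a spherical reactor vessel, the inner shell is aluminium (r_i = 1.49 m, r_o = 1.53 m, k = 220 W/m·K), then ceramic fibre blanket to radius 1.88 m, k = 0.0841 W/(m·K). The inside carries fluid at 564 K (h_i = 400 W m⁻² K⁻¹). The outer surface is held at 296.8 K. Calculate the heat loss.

Treat each layer as a resistance in series:
  R_conv,in = 1/(4πr²h) = 1/(4π·1.49²·400) = 8.961×10^-5 K/W
  R_aluminium = (1/1.49 − 1/1.53)/(4πk) = 0.01755/(4π·220) = 6.347×10^-6 K/W
  R_ceramic fibre blanket = (1/1.53 − 1/1.88)/(4πk) = 0.1217/(4π·0.0841) = 0.1151 K/W
ΣR = 8.961×10^-5 + 6.347×10^-6 + 0.1151 = 0.1152 K/W
Q = ΔT/ΣR = (564 K − 296.8 K)/0.1152 = 2320 W

Q = 2.32 kW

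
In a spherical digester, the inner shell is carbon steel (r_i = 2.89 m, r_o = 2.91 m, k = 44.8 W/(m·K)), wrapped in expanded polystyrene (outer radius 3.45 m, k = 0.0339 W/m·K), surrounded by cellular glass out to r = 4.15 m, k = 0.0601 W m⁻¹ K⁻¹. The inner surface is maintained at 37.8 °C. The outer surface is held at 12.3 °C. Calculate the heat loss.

Q = 134 W

Series thermal resistances, inner to outer:
  R_carbon steel = (1/2.89 − 1/2.91)/(4πk) = 0.002378/(4π·44.8) = 4.224×10^-6 K/W
  R_expanded polystyrene = (1/2.91 − 1/3.45)/(4πk) = 0.05379/(4π·0.0339) = 0.1263 K/W
  R_cellular glass = (1/3.45 − 1/4.15)/(4πk) = 0.04889/(4π·0.0601) = 0.06474 K/W
ΣR = 4.224×10^-6 + 0.1263 + 0.06474 = 0.1910 K/W
Q = ΔT/ΣR = (37.8 °C − 12.3 °C)/0.1910 = 134 W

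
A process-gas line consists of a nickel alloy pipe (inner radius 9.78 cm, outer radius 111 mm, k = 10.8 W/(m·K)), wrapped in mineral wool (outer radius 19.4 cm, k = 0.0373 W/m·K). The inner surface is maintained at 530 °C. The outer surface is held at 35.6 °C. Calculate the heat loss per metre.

Series thermal resistances, inner to outer:
  R'_nickel alloy = ln(0.111/0.0978)/(2πk) = 0.1266/(2π·10.8) = 0.001866 m·K/W
  R'_mineral wool = ln(0.194/0.111)/(2πk) = 0.5583/(2π·0.0373) = 2.382 m·K/W
ΣR = 0.001866 + 2.382 = 2.384 m·K/W
Q' = ΔT/ΣR = (530 °C − 35.6 °C)/2.384 = 207 W/m

Q' = 207 W/m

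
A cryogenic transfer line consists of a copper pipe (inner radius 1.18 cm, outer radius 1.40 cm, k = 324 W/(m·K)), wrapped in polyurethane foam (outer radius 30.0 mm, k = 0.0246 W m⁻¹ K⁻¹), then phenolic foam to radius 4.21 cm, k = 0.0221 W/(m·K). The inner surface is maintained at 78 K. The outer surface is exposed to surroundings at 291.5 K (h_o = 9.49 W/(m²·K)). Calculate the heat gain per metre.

Treat each layer as a resistance in series:
  R'_copper = ln(0.0140/0.0118)/(2πk) = 0.1710/(2π·324) = 8.398×10^-5 m·K/W
  R'_polyurethane foam = ln(0.0300/0.0140)/(2πk) = 0.7621/(2π·0.0246) = 4.931 m·K/W
  R'_phenolic foam = ln(0.0421/0.0300)/(2πk) = 0.3389/(2π·0.0221) = 2.440 m·K/W
  R'_conv,out = 1/(2πr h) = 1/(2π·0.0421·9.49) = 0.3984 m·K/W
ΣR = 8.398×10^-5 + 4.931 + 2.440 + 0.3984 = 7.769 m·K/W
Q' = ΔT/ΣR = (78 K − 291.5 K)/7.769 = -27.5 W/m
(Negative Q' ⇒ heat flows inward; heat gain = 27.5 W/m.)

Q' = 27.5 W/m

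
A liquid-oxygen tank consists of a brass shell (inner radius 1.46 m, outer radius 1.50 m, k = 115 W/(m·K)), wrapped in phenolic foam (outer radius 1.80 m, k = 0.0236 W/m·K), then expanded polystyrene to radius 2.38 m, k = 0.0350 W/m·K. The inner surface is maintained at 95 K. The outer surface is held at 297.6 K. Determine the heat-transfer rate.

Series thermal resistances, inner to outer:
  R_brass = (1/1.46 − 1/1.50)/(4πk) = 0.01826/(4π·115) = 1.264×10^-5 K/W
  R_phenolic foam = (1/1.50 − 1/1.80)/(4πk) = 0.1111/(4π·0.0236) = 0.3747 K/W
  R_expanded polystyrene = (1/1.80 − 1/2.38)/(4πk) = 0.1354/(4π·0.0350) = 0.3078 K/W
ΣR = 1.264×10^-5 + 0.3747 + 0.3078 = 0.6825 K/W
Q = ΔT/ΣR = (95 K − 297.6 K)/0.6825 = -297 W
(Negative Q ⇒ heat flows inward; heat gain = 297 W.)

Q = 297 W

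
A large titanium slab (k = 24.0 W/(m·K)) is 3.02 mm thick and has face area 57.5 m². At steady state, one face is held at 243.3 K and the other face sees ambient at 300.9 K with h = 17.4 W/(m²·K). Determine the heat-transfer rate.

Q = 57.5 kW

Series thermal resistances, inner to outer:
  R_titanium = L/(kA) = 0.00302/(24.0·57.5) = 2.188×10^-6 K/W
  R_conv,out = 1/(hA) = 1/(17.4·57.5) = 9.995×10^-4 K/W
ΣR = 2.188×10^-6 + 9.995×10^-4 = 0.001002 K/W
Q = ΔT/ΣR = (243.3 K − 300.9 K)/0.001002 = -57500 W
(Negative Q ⇒ heat flows inward; heat gain = 57500 W.)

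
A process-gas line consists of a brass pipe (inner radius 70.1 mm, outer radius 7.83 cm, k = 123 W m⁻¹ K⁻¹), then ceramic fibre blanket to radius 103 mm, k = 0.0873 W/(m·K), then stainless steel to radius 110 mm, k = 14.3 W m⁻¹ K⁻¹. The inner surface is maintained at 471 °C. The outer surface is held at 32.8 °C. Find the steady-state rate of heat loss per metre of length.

Series thermal resistances, inner to outer:
  R'_brass = ln(0.0783/0.0701)/(2πk) = 0.1106/(2π·123) = 1.431×10^-4 m·K/W
  R'_ceramic fibre blanket = ln(0.103/0.0783)/(2πk) = 0.2742/(2π·0.0873) = 0.4999 m·K/W
  R'_stainless steel = ln(0.110/0.103)/(2πk) = 0.06575/(2π·14.3) = 7.318×10^-4 m·K/W
ΣR = 1.431×10^-4 + 0.4999 + 7.318×10^-4 = 0.5008 m·K/W
Q' = ΔT/ΣR = (471 °C − 32.8 °C)/0.5008 = 875 W/m

Q' = 875 W/m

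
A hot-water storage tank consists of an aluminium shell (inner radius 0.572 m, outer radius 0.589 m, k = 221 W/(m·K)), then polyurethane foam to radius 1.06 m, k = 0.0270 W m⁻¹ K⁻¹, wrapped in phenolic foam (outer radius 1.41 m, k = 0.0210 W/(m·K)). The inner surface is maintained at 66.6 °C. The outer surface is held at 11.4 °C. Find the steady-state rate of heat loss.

Q = 17.7 W

Series thermal resistances, inner to outer:
  R_aluminium = (1/0.572 − 1/0.589)/(4πk) = 0.05046/(4π·221) = 1.817×10^-5 K/W
  R_polyurethane foam = (1/0.589 − 1/1.06)/(4πk) = 0.7544/(4π·0.0270) = 2.223 K/W
  R_phenolic foam = (1/1.06 − 1/1.41)/(4πk) = 0.2342/(4π·0.0210) = 0.8874 K/W
ΣR = 1.817×10^-5 + 2.223 + 0.8874 = 3.110 K/W
Q = ΔT/ΣR = (66.6 °C − 11.4 °C)/3.110 = 17.7 W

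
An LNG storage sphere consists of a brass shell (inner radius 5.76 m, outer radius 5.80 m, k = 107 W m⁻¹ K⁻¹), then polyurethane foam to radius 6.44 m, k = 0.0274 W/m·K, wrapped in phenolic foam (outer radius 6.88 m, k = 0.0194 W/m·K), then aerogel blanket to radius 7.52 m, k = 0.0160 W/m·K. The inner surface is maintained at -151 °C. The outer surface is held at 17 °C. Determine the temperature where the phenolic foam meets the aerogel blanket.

Resistance network (inner→outer):
  R_brass = (1/5.76 − 1/5.80)/(4πk) = 0.001197/(4π·107) = 8.905×10^-7 K/W
  R_polyurethane foam = (1/5.80 − 1/6.44)/(4πk) = 0.01713/(4π·0.0274) = 0.04976 K/W
  R_phenolic foam = (1/6.44 − 1/6.88)/(4πk) = 0.009931/(4π·0.0194) = 0.04073 K/W
  R_aerogel blanket = (1/6.88 − 1/7.52)/(4πk) = 0.01237/(4π·0.0160) = 0.06152 K/W
ΣR = 8.905×10^-7 + 0.04976 + 0.04073 + 0.06152 = 0.1520 K/W
Q = ΔT/ΣR = (-151 °C − 17 °C)/0.1520 = -1105 W
From the inner boundary to the phenolic foam/aerogel blanket interface, ΣR_partial = 0.09049 K/W.
T_interface = T_in − Q·ΣR_partial = -151 °C − (-1105)(0.09049) = -51.0 °C

T = -51.0 °C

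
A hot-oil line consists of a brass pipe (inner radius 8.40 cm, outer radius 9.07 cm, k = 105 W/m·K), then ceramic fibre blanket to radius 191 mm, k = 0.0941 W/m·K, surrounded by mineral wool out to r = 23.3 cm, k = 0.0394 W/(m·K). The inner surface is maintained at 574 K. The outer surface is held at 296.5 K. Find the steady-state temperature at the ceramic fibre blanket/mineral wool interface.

Treat each layer as a resistance in series:
  R'_brass = ln(0.0907/0.0840)/(2πk) = 0.07674/(2π·105) = 1.163×10^-4 m·K/W
  R'_ceramic fibre blanket = ln(0.191/0.0907)/(2πk) = 0.7447/(2π·0.0941) = 1.260 m·K/W
  R'_mineral wool = ln(0.233/0.191)/(2πk) = 0.1988/(2π·0.0394) = 0.8029 m·K/W
ΣR = 1.163×10^-4 + 1.260 + 0.8029 = 2.063 m·K/W
Q' = ΔT/ΣR = (574 K − 296.5 K)/2.063 = 134.5 W/m
From the inner boundary to the ceramic fibre blanket/mineral wool interface, ΣR_partial = 1.260 m·K/W.
T_interface = T_in − Q'·ΣR_partial = 574 K − (134.5)(1.260) = 405 K

T = 405 K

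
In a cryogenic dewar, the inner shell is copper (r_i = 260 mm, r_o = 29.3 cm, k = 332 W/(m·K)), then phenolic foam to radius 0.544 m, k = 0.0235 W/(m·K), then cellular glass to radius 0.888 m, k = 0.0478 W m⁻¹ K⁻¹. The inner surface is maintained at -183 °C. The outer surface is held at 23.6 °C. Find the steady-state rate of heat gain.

Resistance network (inner→outer):
  R_copper = (1/0.260 − 1/0.293)/(4πk) = 0.4332/(4π·332) = 1.038×10^-4 K/W
  R_phenolic foam = (1/0.293 − 1/0.544)/(4πk) = 1.575/(4π·0.0235) = 5.332 K/W
  R_cellular glass = (1/0.544 − 1/0.888)/(4πk) = 0.7121/(4π·0.0478) = 1.186 K/W
ΣR = 1.038×10^-4 + 5.332 + 1.186 = 6.518 K/W
Q = ΔT/ΣR = (-183 °C − 23.6 °C)/6.518 = -31.7 W
(Negative Q ⇒ heat flows inward; heat gain = 31.7 W.)

Q = 31.7 W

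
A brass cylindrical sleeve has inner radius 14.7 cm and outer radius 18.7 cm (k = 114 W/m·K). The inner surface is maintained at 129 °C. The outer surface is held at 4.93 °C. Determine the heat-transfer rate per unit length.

Q' = 2πk·ΔT/ln(r₂/r₁) = 2π × 114 × 124.07 / ln(0.187/0.147) = 3.69×10^5 W/m

Q' = 3.69×10^5 W/m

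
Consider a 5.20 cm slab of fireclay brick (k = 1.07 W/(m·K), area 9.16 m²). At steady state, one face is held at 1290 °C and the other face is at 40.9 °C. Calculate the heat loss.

Q = kA·ΔT/L = 1.07 × 9.16 × |1290 °C − 40.9 °C| / 0.0520 = 2.35×10^5 W

Q = 235 kW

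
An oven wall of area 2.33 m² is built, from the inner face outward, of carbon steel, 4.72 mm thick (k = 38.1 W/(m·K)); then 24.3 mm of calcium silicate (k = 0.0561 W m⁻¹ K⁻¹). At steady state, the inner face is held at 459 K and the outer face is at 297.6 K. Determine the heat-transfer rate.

Treat each layer as a resistance in series:
  R_carbon steel = L/(kA) = 0.00472/(38.1·2.33) = 5.317×10^-5 K/W
  R_calcium silicate = L/(kA) = 0.0243/(0.0561·2.33) = 0.1859 K/W
ΣR = 5.317×10^-5 + 0.1859 = 0.1860 K/W
Q = ΔT/ΣR = (459 K − 297.6 K)/0.1860 = 868 W

Q = 868 W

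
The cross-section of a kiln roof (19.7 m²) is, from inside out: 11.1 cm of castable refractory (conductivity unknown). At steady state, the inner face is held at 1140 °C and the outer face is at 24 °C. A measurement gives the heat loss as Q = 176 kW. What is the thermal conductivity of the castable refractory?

ΣR = ΔT/Q = |1140 − 24|/1.76×10^5 = 0.006341 K/W
L/(kA) = 0.006341 ⇒ k = 0.111/(0.006341·19.7) = 0.889 W/m·K

k = 0.889 W/m·K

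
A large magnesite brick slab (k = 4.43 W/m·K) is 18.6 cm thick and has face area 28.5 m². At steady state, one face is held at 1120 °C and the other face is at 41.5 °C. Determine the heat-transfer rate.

Q = 7.32×10^5 W

Q = kA·ΔT/L = 4.43 × 28.5 × |1120 °C − 41.5 °C| / 0.186 = 7.32×10^5 W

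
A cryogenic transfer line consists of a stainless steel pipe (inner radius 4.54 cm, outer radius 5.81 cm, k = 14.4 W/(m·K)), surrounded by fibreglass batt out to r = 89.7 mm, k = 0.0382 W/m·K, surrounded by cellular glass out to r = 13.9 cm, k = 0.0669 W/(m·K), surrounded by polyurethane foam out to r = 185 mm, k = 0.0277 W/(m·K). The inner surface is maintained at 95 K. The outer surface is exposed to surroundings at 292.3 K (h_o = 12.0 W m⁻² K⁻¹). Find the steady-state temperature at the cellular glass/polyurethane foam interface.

Resistance network (inner→outer):
  R'_stainless steel = ln(0.0581/0.0454)/(2πk) = 0.2467/(2π·14.4) = 0.002726 m·K/W
  R'_fibreglass batt = ln(0.0897/0.0581)/(2πk) = 0.4343/(2π·0.0382) = 1.809 m·K/W
  R'_cellular glass = ln(0.139/0.0897)/(2πk) = 0.4380/(2π·0.0669) = 1.042 m·K/W
  R'_polyurethane foam = ln(0.185/0.139)/(2πk) = 0.2859/(2π·0.0277) = 1.643 m·K/W
  R'_conv,out = 1/(2πr h) = 1/(2π·0.185·12.0) = 0.07169 m·K/W
ΣR = 0.002726 + 1.809 + 1.042 + 1.643 + 0.07169 = 4.568 m·K/W
Q' = ΔT/ΣR = (95 K − 292.3 K)/4.568 = -43.19 W/m
From the inner boundary to the cellular glass/polyurethane foam interface, ΣR_partial = 2.854 m·K/W.
T_interface = T_in − Q'·ΣR_partial = 95 K − (-43.19)(2.854) = 218.3 K

T = 218.3 K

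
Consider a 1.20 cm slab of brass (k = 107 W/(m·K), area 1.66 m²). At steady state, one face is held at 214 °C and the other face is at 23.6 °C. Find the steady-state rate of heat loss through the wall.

Q = kA·ΔT/L = 107 × 1.66 × |214 °C − 23.6 °C| / 0.0120 = 2.82×10^6 W

Q = 2820 kW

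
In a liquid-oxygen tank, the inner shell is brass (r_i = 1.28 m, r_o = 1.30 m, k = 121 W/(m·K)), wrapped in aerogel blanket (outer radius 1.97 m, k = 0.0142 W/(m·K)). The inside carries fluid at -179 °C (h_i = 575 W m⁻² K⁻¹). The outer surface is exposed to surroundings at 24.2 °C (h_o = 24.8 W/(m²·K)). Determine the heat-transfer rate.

Q = 139 W

Resistance network (inner→outer):
  R_conv,in = 1/(4πr²h) = 1/(4π·1.28²·575) = 8.447×10^-5 K/W
  R_brass = (1/1.28 − 1/1.30)/(4πk) = 0.01202/(4π·121) = 7.905×10^-6 K/W
  R_aerogel blanket = (1/1.30 − 1/1.97)/(4πk) = 0.2616/(4π·0.0142) = 1.466 K/W
  R_conv,out = 1/(4πr²h) = 1/(4π·1.97²·24.8) = 8.268×10^-4 K/W
ΣR = 8.447×10^-5 + 7.905×10^-6 + 1.466 + 8.268×10^-4 = 1.467 K/W
Q = ΔT/ΣR = (-179 °C − 24.2 °C)/1.467 = -139 W
(Negative Q ⇒ heat flows inward; heat gain = 139 W.)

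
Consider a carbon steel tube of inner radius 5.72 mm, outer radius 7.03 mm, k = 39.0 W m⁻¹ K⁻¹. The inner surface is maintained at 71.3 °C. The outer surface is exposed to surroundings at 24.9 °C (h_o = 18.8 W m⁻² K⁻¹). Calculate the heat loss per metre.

Treat each layer as a resistance in series:
  R'_carbon steel = ln(0.00703/0.00572)/(2πk) = 0.2062/(2π·39.0) = 8.416×10^-4 m·K/W
  R'_conv,out = 1/(2πr h) = 1/(2π·0.00703·18.8) = 1.204 m·K/W
ΣR = 8.416×10^-4 + 1.204 = 1.205 m·K/W
Q' = ΔT/ΣR = (71.3 °C − 24.9 °C)/1.205 = 38.5 W/m

Q' = 38.5 W/m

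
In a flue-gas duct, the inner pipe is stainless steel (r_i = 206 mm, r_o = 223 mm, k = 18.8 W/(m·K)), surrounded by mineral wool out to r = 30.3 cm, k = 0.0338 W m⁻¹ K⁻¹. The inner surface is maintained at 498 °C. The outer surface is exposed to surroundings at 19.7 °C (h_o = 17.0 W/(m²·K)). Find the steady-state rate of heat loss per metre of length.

Series thermal resistances, inner to outer:
  R'_stainless steel = ln(0.223/0.206)/(2πk) = 0.07930/(2π·18.8) = 6.713×10^-4 m·K/W
  R'_mineral wool = ln(0.303/0.223)/(2πk) = 0.3066/(2π·0.0338) = 1.444 m·K/W
  R'_conv,out = 1/(2πr h) = 1/(2π·0.303·17.0) = 0.03090 m·K/W
ΣR = 6.713×10^-4 + 1.444 + 0.03090 = 1.476 m·K/W
Q' = ΔT/ΣR = (498 °C − 19.7 °C)/1.476 = 324 W/m

Q' = 324 W/m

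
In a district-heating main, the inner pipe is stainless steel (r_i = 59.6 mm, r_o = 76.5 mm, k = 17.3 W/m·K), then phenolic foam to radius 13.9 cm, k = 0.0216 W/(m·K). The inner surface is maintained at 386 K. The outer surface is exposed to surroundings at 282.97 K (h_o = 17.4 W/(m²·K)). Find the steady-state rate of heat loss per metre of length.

Treat each layer as a resistance in series:
  R'_stainless steel = ln(0.0765/0.0596)/(2πk) = 0.2496/(2π·17.3) = 0.002297 m·K/W
  R'_phenolic foam = ln(0.139/0.0765)/(2πk) = 0.5972/(2π·0.0216) = 4.400 m·K/W
  R'_conv,out = 1/(2πr h) = 1/(2π·0.139·17.4) = 0.06580 m·K/W
ΣR = 0.002297 + 4.400 + 0.06580 = 4.468 m·K/W
Q' = ΔT/ΣR = (386 K − 282.97 K)/4.468 = 23.1 W/m

Q' = 23.1 W/m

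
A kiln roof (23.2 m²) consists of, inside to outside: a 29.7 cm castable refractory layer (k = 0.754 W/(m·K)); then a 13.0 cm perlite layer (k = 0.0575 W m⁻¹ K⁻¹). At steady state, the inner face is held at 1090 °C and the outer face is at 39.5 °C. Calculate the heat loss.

Treat each layer as a resistance in series:
  R_castable refractory = L/(kA) = 0.297/(0.754·23.2) = 0.01698 K/W
  R_perlite = L/(kA) = 0.130/(0.0575·23.2) = 0.09745 K/W
ΣR = 0.01698 + 0.09745 = 0.1144 K/W
Q = ΔT/ΣR = (1090 °C − 39.5 °C)/0.1144 = 9180 W

Q = 9.18 kW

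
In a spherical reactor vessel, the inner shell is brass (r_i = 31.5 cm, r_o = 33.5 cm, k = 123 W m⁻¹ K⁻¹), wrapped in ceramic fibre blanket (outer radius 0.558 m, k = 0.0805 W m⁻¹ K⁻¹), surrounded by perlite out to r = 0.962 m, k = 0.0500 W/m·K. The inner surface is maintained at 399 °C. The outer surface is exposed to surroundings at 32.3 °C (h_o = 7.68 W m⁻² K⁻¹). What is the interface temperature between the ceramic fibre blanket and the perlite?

Resistance network (inner→outer):
  R_brass = (1/0.315 − 1/0.335)/(4πk) = 0.1895/(4π·123) = 1.226×10^-4 K/W
  R_ceramic fibre blanket = (1/0.335 − 1/0.558)/(4πk) = 1.193/(4π·0.0805) = 1.179 K/W
  R_perlite = (1/0.558 − 1/0.962)/(4πk) = 0.7526/(4π·0.0500) = 1.198 K/W
  R_conv,out = 1/(4πr²h) = 1/(4π·0.962²·7.68) = 0.01120 K/W
ΣR = 1.226×10^-4 + 1.179 + 1.198 + 0.01120 = 2.388 K/W
Q = ΔT/ΣR = (399 °C − 32.3 °C)/2.388 = 153.6 W
From the inner boundary to the ceramic fibre blanket/perlite interface, ΣR_partial = 1.179 K/W.
T_interface = T_in − Q·ΣR_partial = 399 °C − (153.6)(1.179) = 218 °C

T = 218 °C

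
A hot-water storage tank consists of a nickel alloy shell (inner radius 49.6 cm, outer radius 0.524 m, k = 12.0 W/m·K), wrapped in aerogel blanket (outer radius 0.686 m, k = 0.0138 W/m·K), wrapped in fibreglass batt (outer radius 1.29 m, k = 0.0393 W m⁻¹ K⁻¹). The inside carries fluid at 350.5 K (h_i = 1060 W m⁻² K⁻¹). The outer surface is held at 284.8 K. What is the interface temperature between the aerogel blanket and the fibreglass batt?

Series thermal resistances, inner to outer:
  R_conv,in = 1/(4πr²h) = 1/(4π·0.496²·1060) = 3.052×10^-4 K/W
  R_nickel alloy = (1/0.496 − 1/0.524)/(4πk) = 0.1077/(4π·12.0) = 7.144×10^-4 K/W
  R_aerogel blanket = (1/0.524 − 1/0.686)/(4πk) = 0.4507/(4π·0.0138) = 2.599 K/W
  R_fibreglass batt = (1/0.686 − 1/1.29)/(4πk) = 0.6825/(4π·0.0393) = 1.382 K/W
ΣR = 3.052×10^-4 + 7.144×10^-4 + 2.599 + 1.382 = 3.982 K/W
Q = ΔT/ΣR = (350.5 K − 284.8 K)/3.982 = 16.50 W
From the inner boundary to the aerogel blanket/fibreglass batt interface, ΣR_partial = 2.600 K/W.
T_interface = T_in − Q·ΣR_partial = 350.5 K − (16.50)(2.600) = 307.6 K

T = 307.6 K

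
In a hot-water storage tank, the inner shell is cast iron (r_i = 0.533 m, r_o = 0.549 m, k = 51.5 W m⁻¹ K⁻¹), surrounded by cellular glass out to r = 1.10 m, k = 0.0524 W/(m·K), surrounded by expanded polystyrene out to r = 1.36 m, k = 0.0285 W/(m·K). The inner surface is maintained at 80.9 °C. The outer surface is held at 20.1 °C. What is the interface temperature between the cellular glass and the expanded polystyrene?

Resistance network (inner→outer):
  R_cast iron = (1/0.533 − 1/0.549)/(4πk) = 0.05468/(4π·51.5) = 8.449×10^-5 K/W
  R_cellular glass = (1/0.549 − 1/1.10)/(4πk) = 0.9124/(4π·0.0524) = 1.386 K/W
  R_expanded polystyrene = (1/1.10 − 1/1.36)/(4πk) = 0.1738/(4π·0.0285) = 0.4853 K/W
ΣR = 8.449×10^-5 + 1.386 + 0.4853 = 1.871 K/W
Q = ΔT/ΣR = (80.9 °C − 20.1 °C)/1.871 = 32.50 W
From the inner boundary to the cellular glass/expanded polystyrene interface, ΣR_partial = 1.386 K/W.
T_interface = T_in − Q·ΣR_partial = 80.9 °C − (32.50)(1.386) = 35.9 °C

T = 35.9 °C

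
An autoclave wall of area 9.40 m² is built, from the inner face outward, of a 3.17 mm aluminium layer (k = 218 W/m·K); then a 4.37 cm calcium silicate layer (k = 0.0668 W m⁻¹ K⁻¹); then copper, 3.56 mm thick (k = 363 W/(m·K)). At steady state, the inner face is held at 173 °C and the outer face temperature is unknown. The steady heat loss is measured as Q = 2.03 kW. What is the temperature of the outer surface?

T_out = 31.7 °C

Sum the resistances:
  R_aluminium = L/(kA) = 0.00317/(218·9.40) = 1.547×10^-6 K/W
  R_calcium silicate = L/(kA) = 0.0437/(0.0668·9.40) = 0.06959 K/W
  R_copper = L/(kA) = 0.00356/(363·9.40) = 1.043×10^-6 K/W
ΣR = 0.06960 K/W
ΔT = Q·ΣR = 2030 × 0.06960 = 141.3 K
Heat flows outward, so T_out = T_in − ΔT = 173 − 141.3 = 31.7 °C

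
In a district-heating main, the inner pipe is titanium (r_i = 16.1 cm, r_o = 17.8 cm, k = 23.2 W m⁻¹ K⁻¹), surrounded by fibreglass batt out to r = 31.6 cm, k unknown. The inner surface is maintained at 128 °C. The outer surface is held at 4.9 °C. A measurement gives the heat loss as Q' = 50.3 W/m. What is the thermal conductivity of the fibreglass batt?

k = 0.0373 W/m·K

ΣR = ΔT/Q' = |128 − 4.9|/50.3 = 2.447 m·K/W
Known resistances:
  R'_titanium = ln(0.178/0.161)/(2πk) = 0.1004/(2π·23.2) = 6.886×10^-4 m·K/W
R_fibreglass batt = ΣR − ΣR_known = 2.447 − 6.886×10^-4 = 2.446 m·K/W
ln(r₂/r₁)/(2πk) = 2.446 ⇒ k = 0.5740/(2π·2.446) = 0.0373 W/m·K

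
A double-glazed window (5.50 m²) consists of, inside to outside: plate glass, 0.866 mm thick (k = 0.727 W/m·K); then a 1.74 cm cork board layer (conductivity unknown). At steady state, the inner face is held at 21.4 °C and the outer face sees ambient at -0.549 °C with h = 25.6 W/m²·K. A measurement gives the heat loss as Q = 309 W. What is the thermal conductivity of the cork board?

k = 0.0497 W/m·K

ΣR = ΔT/Q = |21.4 − -0.549|/309 = 0.07103 K/W
Known resistances:
  R_plate glass = L/(kA) = 8.66×10^-4/(0.727·5.50) = 2.166×10^-4 K/W
  R_conv,out = 1/(hA) = 1/(25.6·5.50) = 0.007102 K/W
R_cork board = ΣR − ΣR_known = 0.07103 − 0.007319 = 0.06371 K/W
L/(kA) = 0.06371 ⇒ k = 0.0174/(0.06371·5.50) = 0.0497 W/m·K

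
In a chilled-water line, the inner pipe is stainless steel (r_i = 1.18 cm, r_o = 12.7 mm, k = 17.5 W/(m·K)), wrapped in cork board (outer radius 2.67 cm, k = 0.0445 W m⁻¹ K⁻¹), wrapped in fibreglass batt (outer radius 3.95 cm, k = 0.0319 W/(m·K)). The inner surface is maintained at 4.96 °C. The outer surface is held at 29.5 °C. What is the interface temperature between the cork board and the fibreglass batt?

Treat each layer as a resistance in series:
  R'_stainless steel = ln(0.0127/0.0118)/(2πk) = 0.07350/(2π·17.5) = 6.685×10^-4 m·K/W
  R'_cork board = ln(0.0267/0.0127)/(2πk) = 0.7431/(2π·0.0445) = 2.658 m·K/W
  R'_fibreglass batt = ln(0.0395/0.0267)/(2πk) = 0.3916/(2π·0.0319) = 1.954 m·K/W
ΣR = 6.685×10^-4 + 2.658 + 1.954 = 4.613 m·K/W
Q' = ΔT/ΣR = (4.96 °C − 29.5 °C)/4.613 = -5.320 W/m
From the inner boundary to the cork board/fibreglass batt interface, ΣR_partial = 2.659 m·K/W.
T_interface = T_in − Q'·ΣR_partial = 4.96 °C − (-5.320)(2.659) = 19.1 °C

T = 19.1 °C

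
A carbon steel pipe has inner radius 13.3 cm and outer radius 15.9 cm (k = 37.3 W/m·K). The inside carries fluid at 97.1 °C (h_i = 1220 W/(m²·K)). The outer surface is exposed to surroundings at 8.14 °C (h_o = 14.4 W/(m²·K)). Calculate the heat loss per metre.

Series thermal resistances, inner to outer:
  R'_conv,in = 1/(2πr h) = 1/(2π·0.133·1220) = 9.809×10^-4 m·K/W
  R'_carbon steel = ln(0.159/0.133)/(2πk) = 0.1786/(2π·37.3) = 7.619×10^-4 m·K/W
  R'_conv,out = 1/(2πr h) = 1/(2π·0.159·14.4) = 0.06951 m·K/W
ΣR = 9.809×10^-4 + 7.619×10^-4 + 0.06951 = 0.07125 m·K/W
Q' = ΔT/ΣR = (97.1 °C − 8.14 °C)/0.07125 = 1250 W/m

Q' = 1250 W/m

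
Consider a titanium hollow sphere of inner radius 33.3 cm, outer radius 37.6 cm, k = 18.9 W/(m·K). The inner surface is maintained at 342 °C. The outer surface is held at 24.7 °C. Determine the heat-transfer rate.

Q = 219 kW

Q = 4πk·ΔT/(1/r₁ − 1/r₂) = 4π × 18.9 × 317.3 / (1/0.333 − 1/0.376) = 2.19×10^5 W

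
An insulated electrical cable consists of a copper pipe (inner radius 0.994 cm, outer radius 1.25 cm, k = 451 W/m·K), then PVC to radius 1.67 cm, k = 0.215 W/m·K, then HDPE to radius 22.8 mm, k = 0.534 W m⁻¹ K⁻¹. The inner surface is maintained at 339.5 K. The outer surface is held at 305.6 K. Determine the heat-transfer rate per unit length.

Resistance network (inner→outer):
  R'_copper = ln(0.0125/0.00994)/(2πk) = 0.2292/(2π·451) = 8.087×10^-5 m·K/W
  R'_PVC = ln(0.0167/0.0125)/(2πk) = 0.2897/(2π·0.215) = 0.2144 m·K/W
  R'_HDPE = ln(0.0228/0.0167)/(2πk) = 0.3114/(2π·0.534) = 0.09280 m·K/W
ΣR = 8.087×10^-5 + 0.2144 + 0.09280 = 0.3073 m·K/W
Q' = ΔT/ΣR = (339.5 K − 305.6 K)/0.3073 = 110 W/m

Q' = 110 W/m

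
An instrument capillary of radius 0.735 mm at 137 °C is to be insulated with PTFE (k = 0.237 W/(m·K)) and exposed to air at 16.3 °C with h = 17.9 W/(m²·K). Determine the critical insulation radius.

r_cr = 1.32 cm

For a cylinder, r_cr = k_ins/h = 0.237/17.9 = 0.0132 m = 1.32 cm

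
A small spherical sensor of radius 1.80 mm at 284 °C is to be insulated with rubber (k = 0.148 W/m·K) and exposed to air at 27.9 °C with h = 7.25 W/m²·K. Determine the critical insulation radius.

For a sphere, r_cr = 2k_ins/h = 2·0.148/7.25 = 0.0408 m = 4.08 cm

r_cr = 4.08 cm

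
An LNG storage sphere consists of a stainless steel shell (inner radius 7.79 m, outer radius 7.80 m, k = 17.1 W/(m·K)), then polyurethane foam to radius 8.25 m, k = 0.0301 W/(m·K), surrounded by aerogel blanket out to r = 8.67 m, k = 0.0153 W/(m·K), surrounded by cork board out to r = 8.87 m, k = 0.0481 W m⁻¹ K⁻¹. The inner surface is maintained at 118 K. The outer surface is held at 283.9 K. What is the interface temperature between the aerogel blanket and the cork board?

T = 270.5 K

Series thermal resistances, inner to outer:
  R_stainless steel = (1/7.79 − 1/7.80)/(4πk) = 1.646×10^-4/(4π·17.1) = 7.659×10^-7 K/W
  R_polyurethane foam = (1/7.80 − 1/8.25)/(4πk) = 0.006993/(4π·0.0301) = 0.01849 K/W
  R_aerogel blanket = (1/8.25 − 1/8.67)/(4πk) = 0.005872/(4π·0.0153) = 0.03054 K/W
  R_cork board = (1/8.67 − 1/8.87)/(4πk) = 0.002601/(4π·0.0481) = 0.004303 K/W
ΣR = 7.659×10^-7 + 0.01849 + 0.03054 + 0.004303 = 0.05333 K/W
Q = ΔT/ΣR = (118 K − 283.9 K)/0.05333 = -3111 W
From the inner boundary to the aerogel blanket/cork board interface, ΣR_partial = 0.04903 K/W.
T_interface = T_in − Q·ΣR_partial = 118 K − (-3111)(0.04903) = 270.5 K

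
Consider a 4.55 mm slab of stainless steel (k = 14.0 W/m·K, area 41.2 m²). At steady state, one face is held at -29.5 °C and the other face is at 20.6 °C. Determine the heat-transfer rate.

Q = 6.35×10^6 W

Q = kA·ΔT/L = 14.0 × 41.2 × |-29.5 °C − 20.6 °C| / 0.00455 = 6.35×10^6 W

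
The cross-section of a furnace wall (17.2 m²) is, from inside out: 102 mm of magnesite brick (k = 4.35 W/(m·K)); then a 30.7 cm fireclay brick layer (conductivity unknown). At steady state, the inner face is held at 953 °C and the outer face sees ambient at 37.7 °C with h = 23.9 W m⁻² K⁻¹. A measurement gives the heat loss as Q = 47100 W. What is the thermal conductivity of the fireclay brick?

k = 1.14 W/m·K

ΣR = ΔT/Q = |953 − 37.7|/47100 = 0.01943 K/W
Known resistances:
  R_magnesite brick = L/(kA) = 0.102/(4.35·17.2) = 0.001363 K/W
  R_conv,out = 1/(hA) = 1/(23.9·17.2) = 0.002433 K/W
R_fireclay brick = ΣR − ΣR_known = 0.01943 − 0.003796 = 0.01563 K/W
L/(kA) = 0.01563 ⇒ k = 0.307/(0.01563·17.2) = 1.14 W/m·K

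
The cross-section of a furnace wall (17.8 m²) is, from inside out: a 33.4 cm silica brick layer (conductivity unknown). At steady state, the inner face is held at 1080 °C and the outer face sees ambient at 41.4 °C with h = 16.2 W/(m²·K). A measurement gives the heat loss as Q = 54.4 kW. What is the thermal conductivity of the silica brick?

ΣR = ΔT/Q = |1080 − 41.4|/54400 = 0.01909 K/W
Known resistances:
  R_conv,out = 1/(hA) = 1/(16.2·17.8) = 0.003468 K/W
R_silica brick = ΣR − ΣR_known = 0.01909 − 0.003468 = 0.01562 K/W
L/(kA) = 0.01562 ⇒ k = 0.334/(0.01562·17.8) = 1.20 W/m·K

k = 1.20 W/m·K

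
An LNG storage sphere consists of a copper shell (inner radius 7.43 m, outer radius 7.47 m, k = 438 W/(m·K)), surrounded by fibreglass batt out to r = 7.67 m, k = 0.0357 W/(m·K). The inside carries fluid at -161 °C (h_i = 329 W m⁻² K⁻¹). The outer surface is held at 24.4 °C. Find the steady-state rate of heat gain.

Q = 23800 W

Treat each layer as a resistance in series:
  R_conv,in = 1/(4πr²h) = 1/(4π·7.43²·329) = 4.381×10^-6 K/W
  R_copper = (1/7.43 − 1/7.47)/(4πk) = 7.207×10^-4/(4π·438) = 1.309×10^-7 K/W
  R_fibreglass batt = (1/7.47 − 1/7.67)/(4πk) = 0.003491/(4π·0.0357) = 0.007781 K/W
ΣR = 4.381×10^-6 + 1.309×10^-7 + 0.007781 = 0.007786 K/W
Q = ΔT/ΣR = (-161 °C − 24.4 °C)/0.007786 = -23800 W
(Negative Q ⇒ heat flows inward; heat gain = 23800 W.)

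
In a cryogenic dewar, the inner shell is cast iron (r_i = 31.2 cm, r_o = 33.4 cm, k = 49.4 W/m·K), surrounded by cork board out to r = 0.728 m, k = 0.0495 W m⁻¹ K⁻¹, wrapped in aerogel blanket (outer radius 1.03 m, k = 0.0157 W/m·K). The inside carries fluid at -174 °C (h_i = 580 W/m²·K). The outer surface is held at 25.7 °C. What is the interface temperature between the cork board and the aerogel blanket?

Series thermal resistances, inner to outer:
  R_conv,in = 1/(4πr²h) = 1/(4π·0.312²·580) = 0.001409 K/W
  R_cast iron = (1/0.312 − 1/0.334)/(4πk) = 0.2111/(4π·49.4) = 3.401×10^-4 K/W
  R_cork board = (1/0.334 − 1/0.728)/(4πk) = 1.620/(4π·0.0495) = 2.605 K/W
  R_aerogel blanket = (1/0.728 − 1/1.03)/(4πk) = 0.4028/(4π·0.0157) = 2.041 K/W
ΣR = 0.001409 + 3.401×10^-4 + 2.605 + 2.041 = 4.648 K/W
Q = ΔT/ΣR = (-174 °C − 25.7 °C)/4.648 = -42.96 W
From the inner boundary to the cork board/aerogel blanket interface, ΣR_partial = 2.607 K/W.
T_interface = T_in − Q·ΣR_partial = -174 °C − (-42.96)(2.607) = -62.0 °C

T = -62.0 °C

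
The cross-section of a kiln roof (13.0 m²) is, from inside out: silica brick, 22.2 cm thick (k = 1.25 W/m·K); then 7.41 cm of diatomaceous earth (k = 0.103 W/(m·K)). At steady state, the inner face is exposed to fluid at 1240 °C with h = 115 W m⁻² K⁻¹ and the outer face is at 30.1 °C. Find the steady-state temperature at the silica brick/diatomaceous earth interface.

Series thermal resistances, inner to outer:
  R_conv,in = 1/(hA) = 1/(115·13.0) = 6.689×10^-4 K/W
  R_silica brick = L/(kA) = 0.222/(1.25·13.0) = 0.01366 K/W
  R_diatomaceous earth = L/(kA) = 0.0741/(0.103·13.0) = 0.05534 K/W
ΣR = 6.689×10^-4 + 0.01366 + 0.05534 = 0.06967 K/W
Q = ΔT/ΣR = (1240 °C − 30.1 °C)/0.06967 = 17370 W
From the inner boundary to the silica brick/diatomaceous earth interface, ΣR_partial = 0.01433 K/W.
T_interface = T_in − Q·ΣR_partial = 1240 °C − (17370)(0.01433) = 991 °C

T = 991 °C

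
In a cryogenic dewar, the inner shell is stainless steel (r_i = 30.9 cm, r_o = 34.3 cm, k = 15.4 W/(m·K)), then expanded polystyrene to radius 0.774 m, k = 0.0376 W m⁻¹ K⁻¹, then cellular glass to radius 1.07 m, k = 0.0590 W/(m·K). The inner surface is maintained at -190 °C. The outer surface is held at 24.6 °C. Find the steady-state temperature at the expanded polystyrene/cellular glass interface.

T = -1.8 °C

Series thermal resistances, inner to outer:
  R_stainless steel = (1/0.309 − 1/0.343)/(4πk) = 0.3208/(4π·15.4) = 0.001658 K/W
  R_expanded polystyrene = (1/0.343 − 1/0.774)/(4πk) = 1.623/(4π·0.0376) = 3.436 K/W
  R_cellular glass = (1/0.774 − 1/1.07)/(4πk) = 0.3574/(4π·0.0590) = 0.4821 K/W
ΣR = 0.001658 + 3.436 + 0.4821 = 3.920 K/W
Q = ΔT/ΣR = (-190 °C − 24.6 °C)/3.920 = -54.74 W
From the inner boundary to the expanded polystyrene/cellular glass interface, ΣR_partial = 3.438 K/W.
T_interface = T_in − Q·ΣR_partial = -190 °C − (-54.74)(3.438) = -1.8 °C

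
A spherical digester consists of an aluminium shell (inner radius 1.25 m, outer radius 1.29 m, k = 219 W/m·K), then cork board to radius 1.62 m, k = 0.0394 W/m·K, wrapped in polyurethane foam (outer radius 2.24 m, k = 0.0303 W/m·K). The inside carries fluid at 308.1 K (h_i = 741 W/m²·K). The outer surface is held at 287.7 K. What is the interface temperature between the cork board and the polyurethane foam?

Treat each layer as a resistance in series:
  R_conv,in = 1/(4πr²h) = 1/(4π·1.25²·741) = 6.873×10^-5 K/W
  R_aluminium = (1/1.25 − 1/1.29)/(4πk) = 0.02481/(4π·219) = 9.014×10^-6 K/W
  R_cork board = (1/1.29 − 1/1.62)/(4πk) = 0.1579/(4π·0.0394) = 0.3189 K/W
  R_polyurethane foam = (1/1.62 − 1/2.24)/(4πk) = 0.1709/(4π·0.0303) = 0.4487 K/W
ΣR = 6.873×10^-5 + 9.014×10^-6 + 0.3189 + 0.4487 = 0.7677 K/W
Q = ΔT/ΣR = (308.1 K − 287.7 K)/0.7677 = 26.57 W
From the inner boundary to the cork board/polyurethane foam interface, ΣR_partial = 0.3190 K/W.
T_interface = T_in − Q·ΣR_partial = 308.1 K − (26.57)(0.3190) = 299.6 K

T = 299.6 K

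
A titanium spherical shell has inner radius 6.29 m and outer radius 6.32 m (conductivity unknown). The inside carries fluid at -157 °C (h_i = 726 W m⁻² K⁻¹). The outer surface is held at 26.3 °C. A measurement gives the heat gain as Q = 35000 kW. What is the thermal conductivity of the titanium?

k = 24.3 W/m·K

ΣR = ΔT/Q = |-157 − 26.3|/3.50×10^7 = 5.237×10^-6 K/W
Known resistances:
  R_conv,in = 1/(4πr²h) = 1/(4π·6.29²·726) = 2.770×10^-6 K/W
R_titanium = ΣR − ΣR_known = 5.237×10^-6 − 2.770×10^-6 = 2.467×10^-6 K/W
(1/r₁−1/r₂)/(4πk) = 2.467×10^-6 ⇒ k = 7.547×10^-4/(4π·2.467×10^-6) = 24.3 W/m·K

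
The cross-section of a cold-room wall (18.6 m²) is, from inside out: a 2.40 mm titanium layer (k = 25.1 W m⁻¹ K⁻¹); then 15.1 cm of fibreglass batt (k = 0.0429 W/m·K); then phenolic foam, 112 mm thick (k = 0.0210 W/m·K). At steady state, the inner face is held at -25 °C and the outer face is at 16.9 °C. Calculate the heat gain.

Q = 88.0 W

Series thermal resistances, inner to outer:
  R_titanium = L/(kA) = 0.00240/(25.1·18.6) = 5.141×10^-6 K/W
  R_fibreglass batt = L/(kA) = 0.151/(0.0429·18.6) = 0.1892 K/W
  R_phenolic foam = L/(kA) = 0.112/(0.0210·18.6) = 0.2867 K/W
ΣR = 5.141×10^-6 + 0.1892 + 0.2867 = 0.4759 K/W
Q = ΔT/ΣR = (-25 °C − 16.9 °C)/0.4759 = -88.0 W
(Negative Q ⇒ heat flows inward; heat gain = 88.0 W.)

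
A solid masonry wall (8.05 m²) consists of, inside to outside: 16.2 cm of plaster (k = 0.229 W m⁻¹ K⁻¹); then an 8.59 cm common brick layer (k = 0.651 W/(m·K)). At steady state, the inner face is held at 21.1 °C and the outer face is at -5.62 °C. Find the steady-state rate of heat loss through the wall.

Q = 256 W

Resistance network (inner→outer):
  R_plaster = L/(kA) = 0.162/(0.229·8.05) = 0.08788 K/W
  R_common brick = L/(kA) = 0.0859/(0.651·8.05) = 0.01639 K/W
ΣR = 0.08788 + 0.01639 = 0.1043 K/W
Q = ΔT/ΣR = (21.1 °C − -5.62 °C)/0.1043 = 256 W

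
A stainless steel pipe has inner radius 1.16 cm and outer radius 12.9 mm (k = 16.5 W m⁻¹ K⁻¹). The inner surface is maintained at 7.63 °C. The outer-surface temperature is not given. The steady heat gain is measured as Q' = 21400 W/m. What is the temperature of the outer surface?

T_out = 29.6 °C

Sum the resistances:
  R'_stainless steel = ln(0.0129/0.0116)/(2πk) = 0.1062/(2π·16.5) = 0.001025 m·K/W
ΣR = 0.001025 m·K/W
ΔT = Q'·ΣR = 21400 × 0.001025 = 21.94 K
Heat flows inward, so T_out = T_in + ΔT = 7.63 + 21.94 = 29.6 °C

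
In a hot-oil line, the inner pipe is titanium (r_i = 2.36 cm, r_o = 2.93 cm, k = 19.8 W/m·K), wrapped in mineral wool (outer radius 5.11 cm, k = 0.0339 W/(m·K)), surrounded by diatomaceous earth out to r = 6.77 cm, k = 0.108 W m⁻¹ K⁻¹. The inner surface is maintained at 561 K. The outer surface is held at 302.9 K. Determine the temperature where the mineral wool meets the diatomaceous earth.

Series thermal resistances, inner to outer:
  R'_titanium = ln(0.0293/0.0236)/(2πk) = 0.2163/(2π·19.8) = 0.001739 m·K/W
  R'_mineral wool = ln(0.0511/0.0293)/(2πk) = 0.5562/(2π·0.0339) = 2.611 m·K/W
  R'_diatomaceous earth = ln(0.0677/0.0511)/(2πk) = 0.2813/(2π·0.108) = 0.4145 m·K/W
ΣR = 0.001739 + 2.611 + 0.4145 = 3.027 m·K/W
Q' = ΔT/ΣR = (561 K − 302.9 K)/3.027 = 85.27 W/m
From the inner boundary to the mineral wool/diatomaceous earth interface, ΣR_partial = 2.613 m·K/W.
T_interface = T_in − Q'·ΣR_partial = 561 K − (85.27)(2.613) = 338.2 K

T = 338.2 K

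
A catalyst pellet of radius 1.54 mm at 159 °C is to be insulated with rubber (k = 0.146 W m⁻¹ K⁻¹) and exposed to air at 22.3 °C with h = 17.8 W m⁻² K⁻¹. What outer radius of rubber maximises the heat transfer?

For a sphere, r_cr = 2k_ins/h = 2·0.146/17.8 = 0.0164 m = 1.64 cm

r_cr = 1.64 cm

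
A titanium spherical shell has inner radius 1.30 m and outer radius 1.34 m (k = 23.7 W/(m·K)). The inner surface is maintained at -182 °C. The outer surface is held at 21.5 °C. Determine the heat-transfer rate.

Q = 2640 kW

Q = 4πk·ΔT/(1/r₁ − 1/r₂) = 4π × 23.7 × 203.5 / (1/1.30 − 1/1.34) = 2.64×10^6 W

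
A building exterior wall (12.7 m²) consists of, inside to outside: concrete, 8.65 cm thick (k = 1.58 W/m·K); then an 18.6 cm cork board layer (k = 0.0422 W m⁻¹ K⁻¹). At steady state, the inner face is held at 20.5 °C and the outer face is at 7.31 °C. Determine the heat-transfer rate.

Treat each layer as a resistance in series:
  R_concrete = L/(kA) = 0.0865/(1.58·12.7) = 0.004311 K/W
  R_cork board = L/(kA) = 0.186/(0.0422·12.7) = 0.3471 K/W
ΣR = 0.004311 + 0.3471 = 0.3514 K/W
Q = ΔT/ΣR = (20.5 °C − 7.31 °C)/0.3514 = 37.5 W

Q = 37.5 W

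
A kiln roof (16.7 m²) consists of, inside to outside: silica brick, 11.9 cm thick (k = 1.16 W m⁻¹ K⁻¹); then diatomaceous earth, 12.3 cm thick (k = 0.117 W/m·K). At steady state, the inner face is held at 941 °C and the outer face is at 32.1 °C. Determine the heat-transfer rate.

Q = 13200 W

Treat each layer as a resistance in series:
  R_silica brick = L/(kA) = 0.119/(1.16·16.7) = 0.006143 K/W
  R_diatomaceous earth = L/(kA) = 0.123/(0.117·16.7) = 0.06295 K/W
ΣR = 0.006143 + 0.06295 = 0.06909 K/W
Q = ΔT/ΣR = (941 °C − 32.1 °C)/0.06909 = 13200 W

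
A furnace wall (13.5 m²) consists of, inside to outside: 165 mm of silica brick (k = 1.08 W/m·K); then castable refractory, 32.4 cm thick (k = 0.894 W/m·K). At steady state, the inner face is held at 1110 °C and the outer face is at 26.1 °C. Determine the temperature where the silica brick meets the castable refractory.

T = 789 °C

Series thermal resistances, inner to outer:
  R_silica brick = L/(kA) = 0.165/(1.08·13.5) = 0.01132 K/W
  R_castable refractory = L/(kA) = 0.324/(0.894·13.5) = 0.02685 K/W
ΣR = 0.01132 + 0.02685 = 0.03817 K/W
Q = ΔT/ΣR = (1110 °C − 26.1 °C)/0.03817 = 28400 W
From the inner boundary to the silica brick/castable refractory interface, ΣR_partial = 0.01132 K/W.
T_interface = T_in − Q·ΣR_partial = 1110 °C − (28400)(0.01132) = 789 °C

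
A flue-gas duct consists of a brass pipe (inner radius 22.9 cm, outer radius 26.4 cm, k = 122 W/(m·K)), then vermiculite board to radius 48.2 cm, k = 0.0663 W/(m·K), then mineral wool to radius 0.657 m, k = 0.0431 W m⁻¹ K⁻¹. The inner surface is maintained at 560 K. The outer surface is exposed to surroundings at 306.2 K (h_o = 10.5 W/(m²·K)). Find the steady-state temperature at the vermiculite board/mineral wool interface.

T = 420 K

Treat each layer as a resistance in series:
  R'_brass = ln(0.264/0.229)/(2πk) = 0.1422/(2π·122) = 1.855×10^-4 m·K/W
  R'_vermiculite board = ln(0.482/0.264)/(2πk) = 0.6020/(2π·0.0663) = 1.445 m·K/W
  R'_mineral wool = ln(0.657/0.482)/(2πk) = 0.3097/(2π·0.0431) = 1.144 m·K/W
  R'_conv,out = 1/(2πr h) = 1/(2π·0.657·10.5) = 0.02307 m·K/W
ΣR = 1.855×10^-4 + 1.445 + 1.144 + 0.02307 = 2.612 m·K/W
Q' = ΔT/ΣR = (560 K − 306.2 K)/2.612 = 97.17 W/m
From the inner boundary to the vermiculite board/mineral wool interface, ΣR_partial = 1.445 m·K/W.
T_interface = T_in − Q'·ΣR_partial = 560 K − (97.17)(1.445) = 420 K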